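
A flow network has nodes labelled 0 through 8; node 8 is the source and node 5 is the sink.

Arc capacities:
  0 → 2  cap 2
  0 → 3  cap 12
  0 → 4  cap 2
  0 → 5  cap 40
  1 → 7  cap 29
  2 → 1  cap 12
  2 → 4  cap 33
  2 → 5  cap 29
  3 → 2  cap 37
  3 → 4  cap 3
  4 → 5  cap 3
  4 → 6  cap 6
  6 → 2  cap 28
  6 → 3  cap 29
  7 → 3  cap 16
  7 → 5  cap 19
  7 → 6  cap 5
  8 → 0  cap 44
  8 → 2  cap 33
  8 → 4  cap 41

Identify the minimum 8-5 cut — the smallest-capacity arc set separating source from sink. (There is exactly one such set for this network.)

augment #1: 8→0→5 push 40
augment #2: 8→2→5 push 29
augment #3: 8→4→5 push 3
augment #4: 8→2→1→7→5 push 4
augment #5: 8→0→2→1→7→5 push 2
augment #6: 8→0→3→2→1→7→5 push 2
augment #7: 8→4→6→2→1→7→5 push 4
max flow = 84; residual-reachable set from 8 gives S-side
cut edges (S→T): {(0,5), (2,1), (2,5), (4,5)} total cap 84

Min-cut arcs: {(0,5), (2,1), (2,5), (4,5)} (total capacity 84)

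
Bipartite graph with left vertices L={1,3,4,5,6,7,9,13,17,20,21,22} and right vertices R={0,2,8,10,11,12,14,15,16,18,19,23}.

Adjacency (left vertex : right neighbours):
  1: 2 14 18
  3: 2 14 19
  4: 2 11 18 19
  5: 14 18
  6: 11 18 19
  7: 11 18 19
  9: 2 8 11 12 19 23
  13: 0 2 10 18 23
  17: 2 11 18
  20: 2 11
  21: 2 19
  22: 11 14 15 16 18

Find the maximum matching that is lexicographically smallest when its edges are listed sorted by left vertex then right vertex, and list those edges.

Lex-smallest maximum matching: {(1,2), (3,14), (4,11), (5,18), (6,19), (9,8), (13,0), (22,15)}

|M| = 8 (so the lex-smallest maximum matching has 8 edges)
process left vertices in ascending order; for each, take the smallest-labelled available neighbour that still permits 8 edges overall, or leave it unmatched if none does
lex-smallest matching: {1-2, 3-14, 4-11, 5-18, 6-19, 9-8, 13-0, 22-15}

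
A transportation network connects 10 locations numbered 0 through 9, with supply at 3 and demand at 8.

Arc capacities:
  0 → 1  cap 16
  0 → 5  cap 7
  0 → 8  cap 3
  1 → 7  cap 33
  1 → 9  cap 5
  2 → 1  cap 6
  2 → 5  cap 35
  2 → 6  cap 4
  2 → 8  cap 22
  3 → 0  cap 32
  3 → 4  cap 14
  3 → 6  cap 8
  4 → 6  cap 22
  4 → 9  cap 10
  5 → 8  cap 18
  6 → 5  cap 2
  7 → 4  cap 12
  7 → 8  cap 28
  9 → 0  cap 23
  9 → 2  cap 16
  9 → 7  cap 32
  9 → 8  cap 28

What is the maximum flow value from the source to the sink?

augment #1: 3→0→8 bottleneck 3, total now 3
augment #2: 3→0→5→8 bottleneck 7, total now 10
augment #3: 3→4→9→8 bottleneck 10, total now 20
augment #4: 3→6→5→8 bottleneck 2, total now 22
augment #5: 3→0→1→7→8 bottleneck 16, total now 38

Maximum flow value: 38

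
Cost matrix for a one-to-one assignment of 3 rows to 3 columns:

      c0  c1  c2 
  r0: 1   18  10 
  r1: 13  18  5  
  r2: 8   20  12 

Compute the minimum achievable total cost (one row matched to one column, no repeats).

optimal assignment: row0→col0 (cost 1), row1→col2 (cost 5), row2→col1 (cost 20)
total = 1 + 5 + 20 = 26

Minimum assignment cost: 26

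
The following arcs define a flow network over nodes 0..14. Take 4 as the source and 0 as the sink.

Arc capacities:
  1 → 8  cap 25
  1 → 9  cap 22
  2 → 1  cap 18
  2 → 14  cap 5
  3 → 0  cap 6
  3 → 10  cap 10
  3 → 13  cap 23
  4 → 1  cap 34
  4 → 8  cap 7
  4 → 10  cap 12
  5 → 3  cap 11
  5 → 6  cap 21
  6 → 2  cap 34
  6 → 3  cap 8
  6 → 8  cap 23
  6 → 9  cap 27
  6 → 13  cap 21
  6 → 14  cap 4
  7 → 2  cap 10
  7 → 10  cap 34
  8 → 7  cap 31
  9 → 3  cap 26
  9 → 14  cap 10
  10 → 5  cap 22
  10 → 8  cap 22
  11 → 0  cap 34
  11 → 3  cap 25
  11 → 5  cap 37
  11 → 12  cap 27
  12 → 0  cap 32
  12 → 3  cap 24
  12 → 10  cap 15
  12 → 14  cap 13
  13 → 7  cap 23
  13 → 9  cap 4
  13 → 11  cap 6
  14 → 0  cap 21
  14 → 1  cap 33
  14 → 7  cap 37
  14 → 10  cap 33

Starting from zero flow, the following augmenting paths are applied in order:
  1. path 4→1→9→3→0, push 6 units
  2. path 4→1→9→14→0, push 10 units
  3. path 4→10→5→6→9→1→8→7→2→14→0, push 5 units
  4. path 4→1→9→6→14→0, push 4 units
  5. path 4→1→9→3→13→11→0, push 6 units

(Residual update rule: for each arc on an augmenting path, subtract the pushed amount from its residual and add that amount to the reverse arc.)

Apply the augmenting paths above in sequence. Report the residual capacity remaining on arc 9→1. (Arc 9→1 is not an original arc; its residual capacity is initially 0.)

Residual capacity of (9,1): 21

after path 1 (4→1→9→3→0, push 6): res(9,1)=6
after path 2 (4→1→9→14→0, push 10): res(9,1)=16
after path 3 (4→10→5→6→9→1→8→7→2→14→0, push 5): res(9,1)=11
after path 4 (4→1→9→6→14→0, push 4): res(9,1)=15
after path 5 (4→1→9→3→13→11→0, push 6): res(9,1)=21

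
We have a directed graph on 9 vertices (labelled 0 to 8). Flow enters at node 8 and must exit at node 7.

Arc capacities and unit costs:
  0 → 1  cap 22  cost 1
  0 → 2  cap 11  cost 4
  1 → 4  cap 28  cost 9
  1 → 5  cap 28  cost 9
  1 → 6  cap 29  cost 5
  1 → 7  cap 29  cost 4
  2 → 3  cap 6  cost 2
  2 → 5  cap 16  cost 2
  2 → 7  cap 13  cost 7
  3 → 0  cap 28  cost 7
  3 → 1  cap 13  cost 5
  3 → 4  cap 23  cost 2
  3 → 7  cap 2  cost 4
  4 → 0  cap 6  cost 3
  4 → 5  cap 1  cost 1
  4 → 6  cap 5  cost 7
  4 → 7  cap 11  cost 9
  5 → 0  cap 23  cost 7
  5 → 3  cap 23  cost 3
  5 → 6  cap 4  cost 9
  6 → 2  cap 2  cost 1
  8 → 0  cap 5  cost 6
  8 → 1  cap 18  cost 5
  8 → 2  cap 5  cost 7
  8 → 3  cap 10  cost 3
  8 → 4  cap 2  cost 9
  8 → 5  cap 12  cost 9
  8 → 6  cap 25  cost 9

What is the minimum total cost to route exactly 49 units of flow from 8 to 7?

shortest-cost path #1: 8→3→7 push 2 @ unit cost 7 (adds 14)
shortest-cost path #2: 8→1→7 push 18 @ unit cost 9 (adds 162)
shortest-cost path #3: 8→0→1→7 push 5 @ unit cost 11 (adds 55)
shortest-cost path #4: 8→3→1→7 push 6 @ unit cost 12 (adds 72)
shortest-cost path #5: 8→2→7 push 5 @ unit cost 14 (adds 70)
shortest-cost path #6: 8→3→4→7 push 2 @ unit cost 14 (adds 28)
shortest-cost path #7: 8→6→2→7 push 2 @ unit cost 17 (adds 34)
shortest-cost path #8: 8→4→7 push 2 @ unit cost 18 (adds 36)
shortest-cost path #9: 8→5→3→4→7 push 7 @ unit cost 23 (adds 161)
total cost = 632

Minimum cost for 49 units: 632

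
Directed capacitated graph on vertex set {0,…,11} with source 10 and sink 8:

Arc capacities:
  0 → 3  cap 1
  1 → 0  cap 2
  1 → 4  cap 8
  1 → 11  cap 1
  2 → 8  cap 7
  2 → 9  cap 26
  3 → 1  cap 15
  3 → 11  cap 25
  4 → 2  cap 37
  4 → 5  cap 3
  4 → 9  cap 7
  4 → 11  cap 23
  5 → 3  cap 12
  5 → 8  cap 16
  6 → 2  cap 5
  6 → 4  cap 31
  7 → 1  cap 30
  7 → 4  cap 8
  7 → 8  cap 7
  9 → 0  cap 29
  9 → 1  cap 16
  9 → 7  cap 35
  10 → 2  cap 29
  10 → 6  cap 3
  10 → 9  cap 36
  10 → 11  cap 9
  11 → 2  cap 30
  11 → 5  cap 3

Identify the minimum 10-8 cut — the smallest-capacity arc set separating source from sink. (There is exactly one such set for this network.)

Min-cut arcs: {(2,8), (4,5), (7,8), (11,5)} (total capacity 20)

augment #1: 10→2→8 push 7
augment #2: 10→9→7→8 push 7
augment #3: 10→11→5→8 push 3
augment #4: 10→6→4→5→8 push 3
max flow = 20; residual-reachable set from 10 gives S-side
cut edges (S→T): {(2,8), (4,5), (7,8), (11,5)} total cap 20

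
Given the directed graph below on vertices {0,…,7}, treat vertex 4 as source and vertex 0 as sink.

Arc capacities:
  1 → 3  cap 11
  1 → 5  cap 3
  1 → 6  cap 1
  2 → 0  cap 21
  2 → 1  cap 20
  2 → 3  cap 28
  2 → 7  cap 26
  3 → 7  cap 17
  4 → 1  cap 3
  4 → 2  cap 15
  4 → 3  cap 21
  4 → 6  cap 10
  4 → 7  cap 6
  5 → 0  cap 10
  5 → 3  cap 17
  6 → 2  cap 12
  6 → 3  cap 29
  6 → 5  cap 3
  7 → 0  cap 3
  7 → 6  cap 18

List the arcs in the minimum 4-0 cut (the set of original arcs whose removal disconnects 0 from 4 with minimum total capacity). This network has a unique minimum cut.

Min-cut arcs: {(1,5), (2,0), (6,5), (7,0)} (total capacity 30)

augment #1: 4→2→0 push 15
augment #2: 4→7→0 push 3
augment #3: 4→1→5→0 push 3
augment #4: 4→6→2→0 push 6
augment #5: 4→6→5→0 push 3
max flow = 30; residual-reachable set from 4 gives S-side
cut edges (S→T): {(1,5), (2,0), (6,5), (7,0)} total cap 30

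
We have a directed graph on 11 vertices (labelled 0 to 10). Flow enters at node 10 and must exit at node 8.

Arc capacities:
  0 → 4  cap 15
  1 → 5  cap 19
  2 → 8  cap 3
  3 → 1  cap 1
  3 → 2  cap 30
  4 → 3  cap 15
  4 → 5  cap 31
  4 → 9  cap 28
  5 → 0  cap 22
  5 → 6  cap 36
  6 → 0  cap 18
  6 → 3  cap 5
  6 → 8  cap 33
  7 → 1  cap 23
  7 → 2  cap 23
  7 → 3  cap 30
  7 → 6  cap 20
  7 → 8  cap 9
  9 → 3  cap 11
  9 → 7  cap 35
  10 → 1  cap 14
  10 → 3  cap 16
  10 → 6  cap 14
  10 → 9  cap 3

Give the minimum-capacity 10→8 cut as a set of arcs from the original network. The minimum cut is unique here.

augment #1: 10→6→8 push 14
augment #2: 10→3→2→8 push 3
augment #3: 10→9→7→8 push 3
augment #4: 10→1→5→6→8 push 14
augment #5: 10→3→1→5→6→8 push 1
max flow = 35; residual-reachable set from 10 gives S-side
cut edges (S→T): {(2,8), (3,1), (10,1), (10,6), (10,9)} total cap 35

Min-cut arcs: {(2,8), (3,1), (10,1), (10,6), (10,9)} (total capacity 35)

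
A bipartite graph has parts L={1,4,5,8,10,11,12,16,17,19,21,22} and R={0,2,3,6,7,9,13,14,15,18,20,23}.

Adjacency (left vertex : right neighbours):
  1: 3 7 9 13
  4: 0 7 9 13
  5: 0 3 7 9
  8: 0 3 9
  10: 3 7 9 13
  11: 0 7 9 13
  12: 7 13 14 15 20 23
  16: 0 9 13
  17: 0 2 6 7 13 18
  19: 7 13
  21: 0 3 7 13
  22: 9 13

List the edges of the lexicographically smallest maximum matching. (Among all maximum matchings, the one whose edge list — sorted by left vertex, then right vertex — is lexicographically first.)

Lex-smallest maximum matching: {(1,3), (4,0), (5,7), (8,9), (10,13), (12,14), (17,2)}

|M| = 7 (so the lex-smallest maximum matching has 7 edges)
process left vertices in ascending order; for each, take the smallest-labelled available neighbour that still permits 7 edges overall, or leave it unmatched if none does
lex-smallest matching: {1-3, 4-0, 5-7, 8-9, 10-13, 12-14, 17-2}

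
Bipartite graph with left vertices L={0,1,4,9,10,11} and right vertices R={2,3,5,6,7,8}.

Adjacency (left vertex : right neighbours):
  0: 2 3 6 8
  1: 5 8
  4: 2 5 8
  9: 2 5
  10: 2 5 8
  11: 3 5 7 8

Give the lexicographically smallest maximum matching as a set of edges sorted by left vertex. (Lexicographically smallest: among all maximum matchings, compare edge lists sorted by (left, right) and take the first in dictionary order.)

|M| = 5 (so the lex-smallest maximum matching has 5 edges)
process left vertices in ascending order; for each, take the smallest-labelled available neighbour that still permits 5 edges overall, or leave it unmatched if none does
lex-smallest matching: {0-3, 1-5, 4-2, 10-8, 11-7}

Lex-smallest maximum matching: {(0,3), (1,5), (4,2), (10,8), (11,7)}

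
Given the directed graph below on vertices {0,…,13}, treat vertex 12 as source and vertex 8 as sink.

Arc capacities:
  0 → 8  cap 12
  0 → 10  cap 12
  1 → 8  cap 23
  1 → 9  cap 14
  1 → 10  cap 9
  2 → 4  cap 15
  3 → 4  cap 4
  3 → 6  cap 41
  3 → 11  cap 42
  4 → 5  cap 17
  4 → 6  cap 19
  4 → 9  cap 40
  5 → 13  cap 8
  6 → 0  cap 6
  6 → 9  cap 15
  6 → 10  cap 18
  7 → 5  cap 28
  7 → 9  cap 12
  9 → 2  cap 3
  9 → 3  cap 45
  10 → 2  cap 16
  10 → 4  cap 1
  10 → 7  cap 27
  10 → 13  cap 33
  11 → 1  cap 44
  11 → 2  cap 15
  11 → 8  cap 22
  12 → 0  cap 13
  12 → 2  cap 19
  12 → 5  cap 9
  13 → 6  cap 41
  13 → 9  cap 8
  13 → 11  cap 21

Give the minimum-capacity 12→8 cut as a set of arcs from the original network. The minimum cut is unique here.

Min-cut arcs: {(2,4), (5,13), (12,0)} (total capacity 36)

augment #1: 12→0→8 push 12
augment #2: 12→5→13→11→8 push 8
augment #3: 12→0→10→13→11→8 push 1
augment #4: 12→2→4→9→3→11→8 push 13
augment #5: 12→2→4→9→3→11→1→8 push 2
max flow = 36; residual-reachable set from 12 gives S-side
cut edges (S→T): {(2,4), (5,13), (12,0)} total cap 36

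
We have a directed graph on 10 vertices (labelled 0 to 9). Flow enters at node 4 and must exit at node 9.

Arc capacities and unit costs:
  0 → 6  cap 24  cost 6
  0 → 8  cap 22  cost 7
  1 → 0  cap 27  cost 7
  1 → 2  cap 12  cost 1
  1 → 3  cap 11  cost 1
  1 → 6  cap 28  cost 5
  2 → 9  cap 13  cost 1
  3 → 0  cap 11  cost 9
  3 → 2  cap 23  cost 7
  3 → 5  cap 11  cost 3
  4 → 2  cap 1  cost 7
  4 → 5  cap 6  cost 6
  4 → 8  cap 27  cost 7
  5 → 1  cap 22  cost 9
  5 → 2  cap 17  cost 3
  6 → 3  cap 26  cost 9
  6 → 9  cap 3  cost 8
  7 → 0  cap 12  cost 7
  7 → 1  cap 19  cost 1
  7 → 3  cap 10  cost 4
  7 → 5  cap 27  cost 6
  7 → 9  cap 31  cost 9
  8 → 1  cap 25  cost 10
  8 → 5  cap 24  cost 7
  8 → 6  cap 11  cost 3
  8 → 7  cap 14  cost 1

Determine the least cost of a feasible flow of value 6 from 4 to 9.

Minimum cost for 6 units: 58

shortest-cost path #1: 4→2→9 push 1 @ unit cost 8 (adds 8)
shortest-cost path #2: 4→5→2→9 push 5 @ unit cost 10 (adds 50)
total cost = 58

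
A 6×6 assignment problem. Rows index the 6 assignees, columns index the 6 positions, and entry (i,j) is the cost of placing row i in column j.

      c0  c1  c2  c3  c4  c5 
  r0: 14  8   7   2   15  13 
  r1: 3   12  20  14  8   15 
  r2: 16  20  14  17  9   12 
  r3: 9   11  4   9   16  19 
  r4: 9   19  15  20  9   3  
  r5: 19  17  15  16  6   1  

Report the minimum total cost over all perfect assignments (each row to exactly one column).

Minimum assignment cost: 37

optimal assignment: row0→col3 (cost 2), row1→col1 (cost 12), row2→col4 (cost 9), row3→col2 (cost 4), row4→col0 (cost 9), row5→col5 (cost 1)
total = 2 + 12 + 9 + 4 + 9 + 1 = 37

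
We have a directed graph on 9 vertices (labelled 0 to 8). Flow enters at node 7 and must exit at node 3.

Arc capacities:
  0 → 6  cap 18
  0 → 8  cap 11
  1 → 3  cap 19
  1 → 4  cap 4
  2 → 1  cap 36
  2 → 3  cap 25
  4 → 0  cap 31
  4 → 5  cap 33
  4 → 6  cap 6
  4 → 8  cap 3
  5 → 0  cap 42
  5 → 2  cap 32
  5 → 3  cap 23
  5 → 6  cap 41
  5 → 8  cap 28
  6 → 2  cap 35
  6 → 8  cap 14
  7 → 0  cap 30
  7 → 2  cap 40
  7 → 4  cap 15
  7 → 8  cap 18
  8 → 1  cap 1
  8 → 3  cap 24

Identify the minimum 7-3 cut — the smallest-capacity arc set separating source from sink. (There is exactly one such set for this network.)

augment #1: 7→2→3 push 25
augment #2: 7→8→3 push 18
augment #3: 7→0→8→3 push 6
augment #4: 7→2→1→3 push 15
augment #5: 7→4→5→3 push 15
augment #6: 7→0→8→1→3 push 1
augment #7: 7→0→6→2→1→3 push 3
augment #8: 7→0→6→2→1→4→5→3 push 4
max flow = 87; residual-reachable set from 7 gives S-side
cut edges (S→T): {(1,3), (1,4), (2,3), (7,4), (8,3)} total cap 87

Min-cut arcs: {(1,3), (1,4), (2,3), (7,4), (8,3)} (total capacity 87)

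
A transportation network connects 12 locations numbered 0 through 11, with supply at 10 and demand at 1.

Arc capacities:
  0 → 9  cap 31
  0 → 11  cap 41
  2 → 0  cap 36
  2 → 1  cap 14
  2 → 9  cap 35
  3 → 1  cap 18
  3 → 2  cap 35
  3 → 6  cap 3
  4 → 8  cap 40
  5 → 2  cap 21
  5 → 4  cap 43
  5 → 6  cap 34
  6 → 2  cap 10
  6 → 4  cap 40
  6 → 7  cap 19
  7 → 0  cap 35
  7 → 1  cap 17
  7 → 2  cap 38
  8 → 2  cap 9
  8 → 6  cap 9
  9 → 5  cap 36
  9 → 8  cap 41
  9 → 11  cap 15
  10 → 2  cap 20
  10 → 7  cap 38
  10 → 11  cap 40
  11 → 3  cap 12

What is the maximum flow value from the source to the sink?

augment #1: 10→2→1 bottleneck 14, total now 14
augment #2: 10→7→1 bottleneck 17, total now 31
augment #3: 10→11→3→1 bottleneck 12, total now 43

Maximum flow value: 43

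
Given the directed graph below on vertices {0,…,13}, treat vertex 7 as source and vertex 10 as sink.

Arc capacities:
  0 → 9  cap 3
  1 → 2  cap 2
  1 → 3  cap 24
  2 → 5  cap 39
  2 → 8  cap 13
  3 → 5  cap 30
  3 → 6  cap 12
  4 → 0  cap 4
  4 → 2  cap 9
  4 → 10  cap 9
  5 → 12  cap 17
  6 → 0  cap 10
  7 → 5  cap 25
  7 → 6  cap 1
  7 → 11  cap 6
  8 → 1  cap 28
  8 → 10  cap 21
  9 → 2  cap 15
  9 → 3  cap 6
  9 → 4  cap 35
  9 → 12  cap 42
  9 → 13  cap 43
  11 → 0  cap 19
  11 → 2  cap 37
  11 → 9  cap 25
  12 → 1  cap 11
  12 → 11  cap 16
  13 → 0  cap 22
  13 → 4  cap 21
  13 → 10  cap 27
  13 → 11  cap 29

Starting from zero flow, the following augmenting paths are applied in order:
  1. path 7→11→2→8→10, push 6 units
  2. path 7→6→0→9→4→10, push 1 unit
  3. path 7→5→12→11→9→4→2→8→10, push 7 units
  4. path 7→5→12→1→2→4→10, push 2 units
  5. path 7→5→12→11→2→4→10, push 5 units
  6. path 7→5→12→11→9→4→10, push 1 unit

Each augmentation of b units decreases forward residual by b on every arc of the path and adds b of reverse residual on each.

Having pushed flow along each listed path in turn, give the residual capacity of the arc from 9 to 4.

after path 1 (7→11→2→8→10, push 6): res(9,4)=35
after path 2 (7→6→0→9→4→10, push 1): res(9,4)=34
after path 3 (7→5→12→11→9→4→2→8→10, push 7): res(9,4)=27
after path 4 (7→5→12→1→2→4→10, push 2): res(9,4)=27
after path 5 (7→5→12→11→2→4→10, push 5): res(9,4)=27
after path 6 (7→5→12→11→9→4→10, push 1): res(9,4)=26

Residual capacity of (9,4): 26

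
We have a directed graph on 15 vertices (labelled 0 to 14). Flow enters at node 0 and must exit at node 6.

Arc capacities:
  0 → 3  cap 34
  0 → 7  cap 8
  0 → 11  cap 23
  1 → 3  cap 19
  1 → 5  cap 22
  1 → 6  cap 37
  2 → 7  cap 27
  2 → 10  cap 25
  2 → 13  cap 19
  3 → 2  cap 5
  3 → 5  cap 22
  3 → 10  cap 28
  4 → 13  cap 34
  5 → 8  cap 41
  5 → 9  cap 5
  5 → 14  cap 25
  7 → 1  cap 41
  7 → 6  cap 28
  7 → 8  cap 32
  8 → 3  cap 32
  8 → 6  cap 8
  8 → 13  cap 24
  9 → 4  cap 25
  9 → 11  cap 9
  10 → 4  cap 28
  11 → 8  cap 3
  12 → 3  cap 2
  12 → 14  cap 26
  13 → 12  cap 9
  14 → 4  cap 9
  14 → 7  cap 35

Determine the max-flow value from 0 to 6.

Maximum flow value: 45

augment #1: 0→7→6 bottleneck 8, total now 8
augment #2: 0→11→8→6 bottleneck 3, total now 11
augment #3: 0→3→2→7→6 bottleneck 5, total now 16
augment #4: 0→3→5→8→6 bottleneck 5, total now 21
augment #5: 0→3→5→14→7→6 bottleneck 15, total now 36
augment #6: 0→3→5→14→7→1→6 bottleneck 2, total now 38
augment #7: 0→3→10→4→13→12→14→7→1→6 bottleneck 7, total now 45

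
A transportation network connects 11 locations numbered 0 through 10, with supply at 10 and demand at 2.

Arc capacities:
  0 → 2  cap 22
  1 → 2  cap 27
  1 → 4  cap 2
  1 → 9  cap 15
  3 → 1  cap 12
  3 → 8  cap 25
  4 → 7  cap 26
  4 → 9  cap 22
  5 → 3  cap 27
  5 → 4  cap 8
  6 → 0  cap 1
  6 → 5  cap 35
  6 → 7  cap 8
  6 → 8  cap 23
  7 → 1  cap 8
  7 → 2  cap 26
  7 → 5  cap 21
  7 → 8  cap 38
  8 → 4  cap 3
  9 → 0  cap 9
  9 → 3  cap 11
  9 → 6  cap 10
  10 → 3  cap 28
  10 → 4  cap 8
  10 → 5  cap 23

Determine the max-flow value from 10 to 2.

Maximum flow value: 31

augment #1: 10→3→1→2 bottleneck 12, total now 12
augment #2: 10→4→7→2 bottleneck 8, total now 20
augment #3: 10→5→4→7→2 bottleneck 8, total now 28
augment #4: 10→3→8→4→7→2 bottleneck 3, total now 31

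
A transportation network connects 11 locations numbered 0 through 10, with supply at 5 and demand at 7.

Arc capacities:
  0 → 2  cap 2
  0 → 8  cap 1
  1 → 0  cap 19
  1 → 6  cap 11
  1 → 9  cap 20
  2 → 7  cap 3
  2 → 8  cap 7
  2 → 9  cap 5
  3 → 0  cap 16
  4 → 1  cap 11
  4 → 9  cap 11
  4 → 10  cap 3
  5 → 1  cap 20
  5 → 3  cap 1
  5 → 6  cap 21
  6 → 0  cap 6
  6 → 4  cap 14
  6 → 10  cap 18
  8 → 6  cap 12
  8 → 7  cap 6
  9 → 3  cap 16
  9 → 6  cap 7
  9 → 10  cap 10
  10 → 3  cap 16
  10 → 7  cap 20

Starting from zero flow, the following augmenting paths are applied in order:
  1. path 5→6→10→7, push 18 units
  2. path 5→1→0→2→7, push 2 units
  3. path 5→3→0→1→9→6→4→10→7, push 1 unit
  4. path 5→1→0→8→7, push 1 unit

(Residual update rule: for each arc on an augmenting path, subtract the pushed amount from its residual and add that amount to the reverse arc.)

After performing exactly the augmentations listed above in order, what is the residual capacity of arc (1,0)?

after path 1 (5→6→10→7, push 18): res(1,0)=19
after path 2 (5→1→0→2→7, push 2): res(1,0)=17
after path 3 (5→3→0→1→9→6→4→10→7, push 1): res(1,0)=18
after path 4 (5→1→0→8→7, push 1): res(1,0)=17

Residual capacity of (1,0): 17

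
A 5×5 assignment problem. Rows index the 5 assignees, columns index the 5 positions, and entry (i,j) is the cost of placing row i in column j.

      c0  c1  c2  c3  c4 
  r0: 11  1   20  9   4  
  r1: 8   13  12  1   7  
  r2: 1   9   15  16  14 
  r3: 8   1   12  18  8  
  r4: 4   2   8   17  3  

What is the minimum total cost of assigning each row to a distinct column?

optimal assignment: row0→col4 (cost 4), row1→col3 (cost 1), row2→col0 (cost 1), row3→col1 (cost 1), row4→col2 (cost 8)
total = 4 + 1 + 1 + 1 + 8 = 15

Minimum assignment cost: 15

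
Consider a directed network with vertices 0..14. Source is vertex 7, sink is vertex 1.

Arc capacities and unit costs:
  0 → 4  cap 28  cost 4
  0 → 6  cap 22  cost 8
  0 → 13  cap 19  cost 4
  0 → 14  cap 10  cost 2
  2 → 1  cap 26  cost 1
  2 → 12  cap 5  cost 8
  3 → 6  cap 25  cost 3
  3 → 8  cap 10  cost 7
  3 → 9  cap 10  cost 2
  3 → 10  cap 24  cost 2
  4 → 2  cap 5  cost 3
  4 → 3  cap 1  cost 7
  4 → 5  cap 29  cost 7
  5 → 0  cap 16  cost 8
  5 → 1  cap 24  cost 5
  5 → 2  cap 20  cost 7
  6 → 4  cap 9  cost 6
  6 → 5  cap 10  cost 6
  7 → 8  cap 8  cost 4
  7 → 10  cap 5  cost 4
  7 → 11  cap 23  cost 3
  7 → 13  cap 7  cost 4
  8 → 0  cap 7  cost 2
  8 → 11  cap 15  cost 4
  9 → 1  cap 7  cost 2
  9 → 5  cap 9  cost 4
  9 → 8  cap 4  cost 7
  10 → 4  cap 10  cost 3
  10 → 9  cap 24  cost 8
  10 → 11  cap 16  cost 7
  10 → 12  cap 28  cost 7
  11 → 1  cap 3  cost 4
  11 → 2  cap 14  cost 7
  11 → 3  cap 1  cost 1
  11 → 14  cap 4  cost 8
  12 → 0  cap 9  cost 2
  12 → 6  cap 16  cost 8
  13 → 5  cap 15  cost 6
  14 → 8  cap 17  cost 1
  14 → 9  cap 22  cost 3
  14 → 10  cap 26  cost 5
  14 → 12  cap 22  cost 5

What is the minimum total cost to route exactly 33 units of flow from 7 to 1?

Minimum cost for 33 units: 376

shortest-cost path #1: 7→11→1 push 3 @ unit cost 7 (adds 21)
shortest-cost path #2: 7→11→3→9→1 push 1 @ unit cost 8 (adds 8)
shortest-cost path #3: 7→11→2→1 push 14 @ unit cost 11 (adds 154)
shortest-cost path #4: 7→10→4→2→1 push 5 @ unit cost 11 (adds 55)
shortest-cost path #5: 7→8→0→14→9→1 push 6 @ unit cost 13 (adds 78)
shortest-cost path #6: 7→13→5→1 push 4 @ unit cost 15 (adds 60)
total cost = 376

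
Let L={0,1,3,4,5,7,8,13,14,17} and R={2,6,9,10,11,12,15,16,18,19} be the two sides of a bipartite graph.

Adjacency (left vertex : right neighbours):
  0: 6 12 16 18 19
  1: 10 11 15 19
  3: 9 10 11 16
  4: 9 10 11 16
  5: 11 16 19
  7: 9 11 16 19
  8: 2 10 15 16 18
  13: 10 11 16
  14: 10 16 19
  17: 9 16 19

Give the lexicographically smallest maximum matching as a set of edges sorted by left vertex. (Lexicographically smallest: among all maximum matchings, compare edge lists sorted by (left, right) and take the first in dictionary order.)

|M| = 8 (so the lex-smallest maximum matching has 8 edges)
process left vertices in ascending order; for each, take the smallest-labelled available neighbour that still permits 8 edges overall, or leave it unmatched if none does
lex-smallest matching: {0-6, 1-15, 3-9, 4-10, 5-11, 7-16, 8-2, 14-19}

Lex-smallest maximum matching: {(0,6), (1,15), (3,9), (4,10), (5,11), (7,16), (8,2), (14,19)}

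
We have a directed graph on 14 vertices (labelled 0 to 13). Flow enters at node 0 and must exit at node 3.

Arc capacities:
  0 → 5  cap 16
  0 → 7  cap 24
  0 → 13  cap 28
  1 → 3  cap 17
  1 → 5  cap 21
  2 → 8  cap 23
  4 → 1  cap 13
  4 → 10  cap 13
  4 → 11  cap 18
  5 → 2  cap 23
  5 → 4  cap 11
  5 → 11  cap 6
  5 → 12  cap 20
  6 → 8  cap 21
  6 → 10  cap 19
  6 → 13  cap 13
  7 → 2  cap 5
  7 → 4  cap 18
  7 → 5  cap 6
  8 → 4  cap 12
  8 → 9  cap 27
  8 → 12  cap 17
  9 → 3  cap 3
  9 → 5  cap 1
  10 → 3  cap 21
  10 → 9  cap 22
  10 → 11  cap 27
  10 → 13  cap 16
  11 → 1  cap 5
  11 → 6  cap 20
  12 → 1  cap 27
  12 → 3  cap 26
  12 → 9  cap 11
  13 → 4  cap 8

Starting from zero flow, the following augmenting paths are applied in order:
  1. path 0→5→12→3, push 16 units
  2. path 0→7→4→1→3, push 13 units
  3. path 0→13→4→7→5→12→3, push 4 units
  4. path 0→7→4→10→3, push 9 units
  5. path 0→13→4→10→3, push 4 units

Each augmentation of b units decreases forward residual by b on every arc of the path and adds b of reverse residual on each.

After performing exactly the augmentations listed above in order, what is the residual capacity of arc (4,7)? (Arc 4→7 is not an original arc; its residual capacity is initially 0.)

after path 1 (0→5→12→3, push 16): res(4,7)=0
after path 2 (0→7→4→1→3, push 13): res(4,7)=13
after path 3 (0→13→4→7→5→12→3, push 4): res(4,7)=9
after path 4 (0→7→4→10→3, push 9): res(4,7)=18
after path 5 (0→13→4→10→3, push 4): res(4,7)=18

Residual capacity of (4,7): 18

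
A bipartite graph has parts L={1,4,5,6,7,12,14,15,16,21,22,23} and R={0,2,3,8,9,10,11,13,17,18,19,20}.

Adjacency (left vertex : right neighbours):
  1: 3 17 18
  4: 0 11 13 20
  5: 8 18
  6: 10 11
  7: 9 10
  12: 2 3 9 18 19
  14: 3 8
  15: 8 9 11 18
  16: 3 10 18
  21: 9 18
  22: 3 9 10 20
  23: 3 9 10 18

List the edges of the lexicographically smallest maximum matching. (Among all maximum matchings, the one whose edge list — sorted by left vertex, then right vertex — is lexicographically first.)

Lex-smallest maximum matching: {(1,17), (4,0), (5,8), (6,10), (7,9), (12,2), (14,3), (15,11), (16,18), (22,20)}

|M| = 10 (so the lex-smallest maximum matching has 10 edges)
process left vertices in ascending order; for each, take the smallest-labelled available neighbour that still permits 10 edges overall, or leave it unmatched if none does
lex-smallest matching: {1-17, 4-0, 5-8, 6-10, 7-9, 12-2, 14-3, 15-11, 16-18, 22-20}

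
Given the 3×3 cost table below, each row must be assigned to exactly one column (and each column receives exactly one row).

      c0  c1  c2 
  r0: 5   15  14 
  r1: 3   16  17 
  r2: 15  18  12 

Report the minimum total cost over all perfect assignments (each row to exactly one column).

optimal assignment: row0→col1 (cost 15), row1→col0 (cost 3), row2→col2 (cost 12)
total = 15 + 3 + 12 = 30

Minimum assignment cost: 30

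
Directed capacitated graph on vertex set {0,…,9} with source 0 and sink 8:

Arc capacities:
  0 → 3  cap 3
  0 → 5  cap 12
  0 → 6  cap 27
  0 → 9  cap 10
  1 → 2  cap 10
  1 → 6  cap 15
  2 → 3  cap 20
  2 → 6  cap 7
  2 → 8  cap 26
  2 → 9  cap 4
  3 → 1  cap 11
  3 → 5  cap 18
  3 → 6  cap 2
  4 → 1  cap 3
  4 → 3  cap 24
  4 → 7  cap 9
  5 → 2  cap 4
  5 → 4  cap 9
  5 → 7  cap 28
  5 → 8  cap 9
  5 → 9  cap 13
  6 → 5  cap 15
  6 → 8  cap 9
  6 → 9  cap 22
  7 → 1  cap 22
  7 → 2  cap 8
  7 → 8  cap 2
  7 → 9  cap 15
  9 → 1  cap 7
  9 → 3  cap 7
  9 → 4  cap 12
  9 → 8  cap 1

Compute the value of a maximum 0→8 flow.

augment #1: 0→5→8 bottleneck 9, total now 9
augment #2: 0→6→8 bottleneck 9, total now 18
augment #3: 0→9→8 bottleneck 1, total now 19
augment #4: 0→5→2→8 bottleneck 3, total now 22
augment #5: 0→3→1→2→8 bottleneck 3, total now 25
augment #6: 0→6→5→2→8 bottleneck 1, total now 26
augment #7: 0→6→5→7→8 bottleneck 2, total now 28
augment #8: 0→9→1→2→8 bottleneck 7, total now 35
augment #9: 0→6→5→7→2→8 bottleneck 8, total now 43

Maximum flow value: 43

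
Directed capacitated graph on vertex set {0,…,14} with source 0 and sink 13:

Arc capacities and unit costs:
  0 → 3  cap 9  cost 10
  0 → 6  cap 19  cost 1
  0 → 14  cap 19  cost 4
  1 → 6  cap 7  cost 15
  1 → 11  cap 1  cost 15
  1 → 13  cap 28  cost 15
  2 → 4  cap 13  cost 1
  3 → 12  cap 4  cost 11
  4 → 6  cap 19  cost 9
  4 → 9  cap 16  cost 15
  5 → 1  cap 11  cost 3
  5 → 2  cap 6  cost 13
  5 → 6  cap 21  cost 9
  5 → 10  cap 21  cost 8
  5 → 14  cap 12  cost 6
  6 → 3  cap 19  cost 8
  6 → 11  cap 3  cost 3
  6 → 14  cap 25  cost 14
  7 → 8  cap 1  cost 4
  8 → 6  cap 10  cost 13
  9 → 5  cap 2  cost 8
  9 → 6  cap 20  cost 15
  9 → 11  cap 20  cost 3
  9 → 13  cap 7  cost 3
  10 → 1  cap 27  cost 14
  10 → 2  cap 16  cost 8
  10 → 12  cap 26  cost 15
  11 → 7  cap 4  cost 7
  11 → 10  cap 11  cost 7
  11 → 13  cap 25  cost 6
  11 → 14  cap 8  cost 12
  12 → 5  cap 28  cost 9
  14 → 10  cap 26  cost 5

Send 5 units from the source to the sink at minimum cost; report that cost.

shortest-cost path #1: 0→6→11→13 push 3 @ unit cost 10 (adds 30)
shortest-cost path #2: 0→14→10→2→4→9→13 push 2 @ unit cost 36 (adds 72)
total cost = 102

Minimum cost for 5 units: 102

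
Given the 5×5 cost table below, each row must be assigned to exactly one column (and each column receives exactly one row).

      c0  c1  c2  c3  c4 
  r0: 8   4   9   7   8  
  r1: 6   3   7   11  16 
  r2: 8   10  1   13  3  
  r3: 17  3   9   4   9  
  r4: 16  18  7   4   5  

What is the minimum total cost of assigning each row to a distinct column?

optimal assignment: row0→col1 (cost 4), row1→col0 (cost 6), row2→col2 (cost 1), row3→col3 (cost 4), row4→col4 (cost 5)
total = 4 + 6 + 1 + 4 + 5 = 20

Minimum assignment cost: 20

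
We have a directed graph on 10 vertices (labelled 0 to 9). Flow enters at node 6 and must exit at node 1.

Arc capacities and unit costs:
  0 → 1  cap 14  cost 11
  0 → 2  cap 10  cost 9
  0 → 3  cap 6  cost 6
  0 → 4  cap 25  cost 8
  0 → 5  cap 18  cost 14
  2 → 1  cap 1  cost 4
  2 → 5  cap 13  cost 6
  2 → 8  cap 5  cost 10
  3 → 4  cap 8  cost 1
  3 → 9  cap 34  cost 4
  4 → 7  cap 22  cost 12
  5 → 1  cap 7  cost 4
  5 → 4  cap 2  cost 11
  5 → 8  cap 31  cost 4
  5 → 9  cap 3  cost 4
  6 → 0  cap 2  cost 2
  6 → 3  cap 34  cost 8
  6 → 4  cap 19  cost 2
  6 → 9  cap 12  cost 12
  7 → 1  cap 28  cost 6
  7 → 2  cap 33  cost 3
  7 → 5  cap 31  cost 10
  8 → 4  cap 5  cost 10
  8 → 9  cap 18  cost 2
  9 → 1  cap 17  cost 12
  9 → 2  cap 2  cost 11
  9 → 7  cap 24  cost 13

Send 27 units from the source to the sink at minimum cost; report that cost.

Minimum cost for 27 units: 550

shortest-cost path #1: 6→0→1 push 2 @ unit cost 13 (adds 26)
shortest-cost path #2: 6→4→7→1 push 19 @ unit cost 20 (adds 380)
shortest-cost path #3: 6→9→1 push 6 @ unit cost 24 (adds 144)
total cost = 550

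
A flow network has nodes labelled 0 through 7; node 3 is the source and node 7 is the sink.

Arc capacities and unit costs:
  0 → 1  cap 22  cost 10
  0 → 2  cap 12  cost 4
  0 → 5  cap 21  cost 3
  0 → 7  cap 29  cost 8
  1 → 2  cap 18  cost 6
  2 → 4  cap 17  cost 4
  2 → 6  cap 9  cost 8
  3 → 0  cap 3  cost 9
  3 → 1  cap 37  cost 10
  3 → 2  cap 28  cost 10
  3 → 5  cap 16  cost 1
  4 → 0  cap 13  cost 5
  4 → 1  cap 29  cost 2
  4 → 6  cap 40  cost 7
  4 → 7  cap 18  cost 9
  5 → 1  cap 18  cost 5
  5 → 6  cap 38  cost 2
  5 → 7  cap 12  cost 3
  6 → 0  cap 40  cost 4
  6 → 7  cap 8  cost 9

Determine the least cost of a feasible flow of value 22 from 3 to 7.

shortest-cost path #1: 3→5→7 push 12 @ unit cost 4 (adds 48)
shortest-cost path #2: 3→5→6→7 push 4 @ unit cost 12 (adds 48)
shortest-cost path #3: 3→0→7 push 3 @ unit cost 17 (adds 51)
shortest-cost path #4: 3→2→4→7 push 3 @ unit cost 23 (adds 69)
total cost = 216

Minimum cost for 22 units: 216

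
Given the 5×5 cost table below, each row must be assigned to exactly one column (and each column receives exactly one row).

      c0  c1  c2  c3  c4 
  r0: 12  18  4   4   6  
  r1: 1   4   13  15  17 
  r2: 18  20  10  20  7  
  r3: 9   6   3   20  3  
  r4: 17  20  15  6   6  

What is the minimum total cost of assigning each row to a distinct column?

Minimum assignment cost: 24

optimal assignment: row0→col2 (cost 4), row1→col0 (cost 1), row2→col4 (cost 7), row3→col1 (cost 6), row4→col3 (cost 6)
total = 4 + 1 + 7 + 6 + 6 = 24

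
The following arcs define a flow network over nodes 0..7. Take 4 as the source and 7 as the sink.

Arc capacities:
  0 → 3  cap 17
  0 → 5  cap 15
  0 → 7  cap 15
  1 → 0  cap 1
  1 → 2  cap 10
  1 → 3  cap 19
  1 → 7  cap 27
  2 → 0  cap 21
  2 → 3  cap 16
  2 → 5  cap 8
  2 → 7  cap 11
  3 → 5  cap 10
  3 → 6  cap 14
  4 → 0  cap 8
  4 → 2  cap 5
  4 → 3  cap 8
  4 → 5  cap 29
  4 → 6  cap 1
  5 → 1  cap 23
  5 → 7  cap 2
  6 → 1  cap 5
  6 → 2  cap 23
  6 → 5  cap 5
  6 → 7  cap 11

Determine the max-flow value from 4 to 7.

augment #1: 4→0→7 bottleneck 8, total now 8
augment #2: 4→2→7 bottleneck 5, total now 13
augment #3: 4→5→7 bottleneck 2, total now 15
augment #4: 4→6→7 bottleneck 1, total now 16
augment #5: 4→3→6→7 bottleneck 8, total now 24
augment #6: 4→5→1→7 bottleneck 23, total now 47

Maximum flow value: 47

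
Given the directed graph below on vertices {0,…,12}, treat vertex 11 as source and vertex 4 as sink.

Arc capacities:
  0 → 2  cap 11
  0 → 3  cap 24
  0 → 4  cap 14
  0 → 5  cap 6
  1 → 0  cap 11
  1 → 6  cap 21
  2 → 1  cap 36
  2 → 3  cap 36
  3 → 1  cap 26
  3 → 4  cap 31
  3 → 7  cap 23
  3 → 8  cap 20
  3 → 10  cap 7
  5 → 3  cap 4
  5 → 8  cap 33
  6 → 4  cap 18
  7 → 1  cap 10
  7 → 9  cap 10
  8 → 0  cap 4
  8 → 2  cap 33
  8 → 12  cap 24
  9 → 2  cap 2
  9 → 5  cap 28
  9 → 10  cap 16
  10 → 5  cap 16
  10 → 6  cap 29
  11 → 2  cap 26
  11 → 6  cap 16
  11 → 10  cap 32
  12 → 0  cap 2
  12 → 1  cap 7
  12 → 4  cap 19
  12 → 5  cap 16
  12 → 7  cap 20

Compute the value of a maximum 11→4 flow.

augment #1: 11→6→4 bottleneck 16, total now 16
augment #2: 11→2→3→4 bottleneck 26, total now 42
augment #3: 11→10→6→4 bottleneck 2, total now 44
augment #4: 11→10→5→3→4 bottleneck 4, total now 48
augment #5: 11→10→5→8→0→4 bottleneck 4, total now 52
augment #6: 11→10→5→8→12→4 bottleneck 8, total now 60

Maximum flow value: 60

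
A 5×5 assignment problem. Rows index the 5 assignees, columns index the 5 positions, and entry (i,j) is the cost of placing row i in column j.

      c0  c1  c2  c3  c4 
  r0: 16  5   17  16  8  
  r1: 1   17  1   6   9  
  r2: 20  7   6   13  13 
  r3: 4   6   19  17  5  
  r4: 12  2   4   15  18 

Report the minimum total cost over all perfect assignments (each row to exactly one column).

optimal assignment: row0→col4 (cost 8), row1→col3 (cost 6), row2→col2 (cost 6), row3→col0 (cost 4), row4→col1 (cost 2)
total = 8 + 6 + 6 + 4 + 2 = 26

Minimum assignment cost: 26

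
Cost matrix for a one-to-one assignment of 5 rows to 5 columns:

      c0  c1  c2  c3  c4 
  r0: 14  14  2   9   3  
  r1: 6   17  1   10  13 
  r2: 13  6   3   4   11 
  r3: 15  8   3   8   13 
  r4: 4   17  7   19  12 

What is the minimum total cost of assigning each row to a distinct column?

optimal assignment: row0→col4 (cost 3), row1→col2 (cost 1), row2→col3 (cost 4), row3→col1 (cost 8), row4→col0 (cost 4)
total = 3 + 1 + 4 + 8 + 4 = 20

Minimum assignment cost: 20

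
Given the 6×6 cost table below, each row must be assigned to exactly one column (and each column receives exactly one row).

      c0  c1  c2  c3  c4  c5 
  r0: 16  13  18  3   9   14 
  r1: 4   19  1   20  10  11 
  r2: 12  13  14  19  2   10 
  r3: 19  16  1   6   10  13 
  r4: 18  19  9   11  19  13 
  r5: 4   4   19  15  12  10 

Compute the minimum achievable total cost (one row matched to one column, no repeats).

optimal assignment: row0→col3 (cost 3), row1→col0 (cost 4), row2→col4 (cost 2), row3→col2 (cost 1), row4→col5 (cost 13), row5→col1 (cost 4)
total = 3 + 4 + 2 + 1 + 13 + 4 = 27

Minimum assignment cost: 27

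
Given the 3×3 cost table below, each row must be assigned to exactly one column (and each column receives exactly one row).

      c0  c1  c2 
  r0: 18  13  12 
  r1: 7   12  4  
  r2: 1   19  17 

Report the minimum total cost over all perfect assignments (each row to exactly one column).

optimal assignment: row0→col1 (cost 13), row1→col2 (cost 4), row2→col0 (cost 1)
total = 13 + 4 + 1 = 18

Minimum assignment cost: 18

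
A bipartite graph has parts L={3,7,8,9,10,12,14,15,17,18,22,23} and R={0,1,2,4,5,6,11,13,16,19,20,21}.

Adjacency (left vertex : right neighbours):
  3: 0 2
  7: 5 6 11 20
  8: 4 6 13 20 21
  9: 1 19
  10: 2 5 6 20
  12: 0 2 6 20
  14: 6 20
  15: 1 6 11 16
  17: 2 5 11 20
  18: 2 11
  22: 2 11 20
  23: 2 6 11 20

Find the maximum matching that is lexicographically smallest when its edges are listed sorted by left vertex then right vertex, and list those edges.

|M| = 9 (so the lex-smallest maximum matching has 9 edges)
process left vertices in ascending order; for each, take the smallest-labelled available neighbour that still permits 9 edges overall, or leave it unmatched if none does
lex-smallest matching: {3-0, 7-5, 8-4, 9-1, 10-2, 12-6, 14-20, 15-16, 17-11}

Lex-smallest maximum matching: {(3,0), (7,5), (8,4), (9,1), (10,2), (12,6), (14,20), (15,16), (17,11)}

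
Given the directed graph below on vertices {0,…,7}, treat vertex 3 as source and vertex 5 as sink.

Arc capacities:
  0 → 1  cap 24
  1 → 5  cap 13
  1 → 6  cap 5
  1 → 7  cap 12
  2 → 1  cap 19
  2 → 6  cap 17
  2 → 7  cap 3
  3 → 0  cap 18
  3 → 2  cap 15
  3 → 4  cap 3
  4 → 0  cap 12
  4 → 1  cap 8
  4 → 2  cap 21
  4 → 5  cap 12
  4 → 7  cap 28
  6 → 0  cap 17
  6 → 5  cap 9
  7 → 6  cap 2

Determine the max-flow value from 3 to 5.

Maximum flow value: 25

augment #1: 3→4→5 bottleneck 3, total now 3
augment #2: 3→0→1→5 bottleneck 13, total now 16
augment #3: 3→2→6→5 bottleneck 9, total now 25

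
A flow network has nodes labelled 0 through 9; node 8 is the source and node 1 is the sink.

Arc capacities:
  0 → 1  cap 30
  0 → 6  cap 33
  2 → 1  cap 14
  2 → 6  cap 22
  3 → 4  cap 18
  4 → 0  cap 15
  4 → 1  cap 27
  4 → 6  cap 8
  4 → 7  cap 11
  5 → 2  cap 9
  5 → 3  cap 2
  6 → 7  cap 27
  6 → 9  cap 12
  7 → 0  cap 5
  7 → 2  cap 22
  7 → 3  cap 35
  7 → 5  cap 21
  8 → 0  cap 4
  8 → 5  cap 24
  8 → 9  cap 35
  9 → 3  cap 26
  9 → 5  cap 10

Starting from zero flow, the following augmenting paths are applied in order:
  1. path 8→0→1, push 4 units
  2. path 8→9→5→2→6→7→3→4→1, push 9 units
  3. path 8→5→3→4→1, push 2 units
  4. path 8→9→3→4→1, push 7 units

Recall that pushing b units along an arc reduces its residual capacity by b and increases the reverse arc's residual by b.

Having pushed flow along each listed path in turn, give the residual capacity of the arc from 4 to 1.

Residual capacity of (4,1): 9

after path 1 (8→0→1, push 4): res(4,1)=27
after path 2 (8→9→5→2→6→7→3→4→1, push 9): res(4,1)=18
after path 3 (8→5→3→4→1, push 2): res(4,1)=16
after path 4 (8→9→3→4→1, push 7): res(4,1)=9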